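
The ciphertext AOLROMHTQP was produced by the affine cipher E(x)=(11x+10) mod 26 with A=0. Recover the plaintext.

SYTDYMVPKR

The inverse of 11 mod 26 is 19, since 11·19=209≡1. Apply D(y)=19·(y−10) mod 26:
A(0): 19·(0−10)=-190≡18 → S
O(14): 19·(14−10)=76≡24 → Y
L(11): 19·(11−10)=19 → T
R(17): 19·(17−10)=133≡3 → D
O(14): 19·(14−10)=76≡24 → Y
M(12): 19·(12−10)=38≡12 → M
H(7): 19·(7−10)=-57≡21 → V
T(19): 19·(19−10)=171≡15 → P
Q(16): 19·(16−10)=114≡10 → K
P(15): 19·(15−10)=95≡17 → R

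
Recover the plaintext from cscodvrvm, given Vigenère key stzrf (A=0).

kzdxydywv

Repeat the key across the ciphertext: stzrfstzr
c(2)−s(18): -16≡10 → k
s(18)−t(19): -1≡25 → z
c(2)−z(25): -23≡3 → d
o(14)−r(17): -3≡23 → x
d(3)−f(5): -2≡24 → y
v(21)−s(18): 3 → d
r(17)−t(19): -2≡24 → y
v(21)−z(25): -4≡22 → w
m(12)−r(17): -5≡21 → v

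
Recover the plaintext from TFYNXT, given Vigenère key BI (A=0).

Repeat the key across the ciphertext: BIBIBI
T(19)−B(1): 18 → S
F(5)−I(8): -3≡23 → X
Y(24)−B(1): 23 → X
N(13)−I(8): 5 → F
X(23)−B(1): 22 → W
T(19)−I(8): 11 → L

SXXFWL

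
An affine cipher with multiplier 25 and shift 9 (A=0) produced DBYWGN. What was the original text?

GILNDW

The inverse of 25 mod 26 is 25, since 25·25=625≡1. Apply D(y)=25·(y−9) mod 26:
D(3): 25·(3−9)=-150≡6 → G
B(1): 25·(1−9)=-200≡8 → I
Y(24): 25·(24−9)=375≡11 → L
W(22): 25·(22−9)=325≡13 → N
G(6): 25·(6−9)=-75≡3 → D
N(13): 25·(13−9)=100≡22 → W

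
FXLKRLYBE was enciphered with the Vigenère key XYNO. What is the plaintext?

IZYWUNLNH

Repeat the key across the ciphertext: XYNOXYNOX
F(5)−X(23): -18≡8 → I
X(23)−Y(24): -1≡25 → Z
L(11)−N(13): -2≡24 → Y
K(10)−O(14): -4≡22 → W
R(17)−X(23): -6≡20 → U
L(11)−Y(24): -13≡13 → N
Y(24)−N(13): 11 → L
B(1)−O(14): -13≡13 → N
E(4)−X(23): -19≡7 → H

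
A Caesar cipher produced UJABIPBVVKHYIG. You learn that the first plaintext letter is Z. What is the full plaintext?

From the crib: U(20)−Z(25)=-5≡21, so the shift is 21.
Subtract 21 from each ciphertext letter:
U(20): 20−21=-1≡25 → Z
J(9): 9−21=-12≡14 → O
A(0): 0−21=-21≡5 → F
B(1): 1−21=-20≡6 → G
I(8): 8−21=-13≡13 → N
P(15): 15−21=-6≡20 → U
B(1): 1−21=-20≡6 → G
V(21): 21−21=0 → A
V(21): 21−21=0 → A
K(10): 10−21=-11≡15 → P
H(7): 7−21=-14≡12 → M
Y(24): 24−21=3 → D
I(8): 8−21=-13≡13 → N
G(6): 6−21=-15≡11 → L

ZOFGNUGAAPMDNL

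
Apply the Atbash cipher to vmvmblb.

enenyoy

v(21) → e(4)
m(12) → n(13)
v(21) → e(4)
m(12) → n(13)
b(1) → y(24)
l(11) → o(14)
b(1) → y(24)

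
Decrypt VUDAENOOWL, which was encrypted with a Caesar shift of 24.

XWFCGPQQYN

V(21): 21−24=-3≡23 → X
U(20): 20−24=-4≡22 → W
D(3): 3−24=-21≡5 → F
A(0): 0−24=-24≡2 → C
E(4): 4−24=-20≡6 → G
N(13): 13−24=-11≡15 → P
O(14): 14−24=-10≡16 → Q
O(14): 14−24=-10≡16 → Q
W(22): 22−24=-2≡24 → Y
L(11): 11−24=-13≡13 → N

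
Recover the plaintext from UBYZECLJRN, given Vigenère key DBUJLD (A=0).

RAEQTZIIXE

Repeat the key across the ciphertext: DBUJLDDBUJ
U(20)−D(3): 17 → R
B(1)−B(1): 0 → A
Y(24)−U(20): 4 → E
Z(25)−J(9): 16 → Q
E(4)−L(11): -7≡19 → T
C(2)−D(3): -1≡25 → Z
L(11)−D(3): 8 → I
J(9)−B(1): 8 → I
R(17)−U(20): -3≡23 → X
N(13)−J(9): 4 → E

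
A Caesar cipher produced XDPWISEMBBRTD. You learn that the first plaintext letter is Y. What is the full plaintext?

From the crib: X(23)−Y(24)=-1≡25, so the shift is 25.
Subtract 25 from each ciphertext letter:
X(23): 23−25=-2≡24 → Y
D(3): 3−25=-22≡4 → E
P(15): 15−25=-10≡16 → Q
W(22): 22−25=-3≡23 → X
I(8): 8−25=-17≡9 → J
S(18): 18−25=-7≡19 → T
E(4): 4−25=-21≡5 → F
M(12): 12−25=-13≡13 → N
B(1): 1−25=-24≡2 → C
B(1): 1−25=-24≡2 → C
R(17): 17−25=-8≡18 → S
T(19): 19−25=-6≡20 → U
D(3): 3−25=-22≡4 → E

YEQXJTFNCCSUE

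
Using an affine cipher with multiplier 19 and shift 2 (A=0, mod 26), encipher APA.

A(0): 19·0+2=2 → C
P(15): 19·15+2=287≡1 → B
A(0): 19·0+2=2 → C

CBC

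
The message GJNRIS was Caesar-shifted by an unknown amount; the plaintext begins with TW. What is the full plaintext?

TWAEVF

From the crib: G(6)−T(19)=-13≡13, so the shift is 13.
Subtract 13 from each ciphertext letter:
G(6): 6−13=-7≡19 → T
J(9): 9−13=-4≡22 → W
N(13): 13−13=0 → A
R(17): 17−13=4 → E
I(8): 8−13=-5≡21 → V
S(18): 18−13=5 → F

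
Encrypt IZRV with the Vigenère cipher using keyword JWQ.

RVHE

Repeat the key across the message: JWQJ
I(8)+J(9): 17 → R
Z(25)+W(22): 47≡21 → V
R(17)+Q(16): 33≡7 → H
V(21)+J(9): 30≡4 → E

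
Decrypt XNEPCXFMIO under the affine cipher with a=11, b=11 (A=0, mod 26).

The inverse of 11 mod 26 is 19, since 11·19=209≡1. Apply D(y)=19·(y−11) mod 26:
X(23): 19·(23−11)=228≡20 → U
N(13): 19·(13−11)=38≡12 → M
E(4): 19·(4−11)=-133≡23 → X
P(15): 19·(15−11)=76≡24 → Y
C(2): 19·(2−11)=-171≡11 → L
X(23): 19·(23−11)=228≡20 → U
F(5): 19·(5−11)=-114≡16 → Q
M(12): 19·(12−11)=19 → T
I(8): 19·(8−11)=-57≡21 → V
O(14): 19·(14−11)=57≡5 → F

UMXYLUQTVF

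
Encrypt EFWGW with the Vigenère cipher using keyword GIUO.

KNQUC

Repeat the key across the message: GIUOG
E(4)+G(6): 10 → K
F(5)+I(8): 13 → N
W(22)+U(20): 42≡16 → Q
G(6)+O(14): 20 → U
W(22)+G(6): 28≡2 → C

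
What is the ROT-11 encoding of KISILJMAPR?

K(10): 10+11=21 → V
I(8): 8+11=19 → T
S(18): 18+11=29≡3 → D
I(8): 8+11=19 → T
L(11): 11+11=22 → W
J(9): 9+11=20 → U
M(12): 12+11=23 → X
A(0): 0+11=11 → L
P(15): 15+11=26≡0 → A
R(17): 17+11=28≡2 → C

VTDTWUXLAC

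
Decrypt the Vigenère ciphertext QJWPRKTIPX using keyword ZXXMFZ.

Repeat the key across the ciphertext: ZXXMFZZXXM
Q(16)−Z(25): -9≡17 → R
J(9)−X(23): -14≡12 → M
W(22)−X(23): -1≡25 → Z
P(15)−M(12): 3 → D
R(17)−F(5): 12 → M
K(10)−Z(25): -15≡11 → L
T(19)−Z(25): -6≡20 → U
I(8)−X(23): -15≡11 → L
P(15)−X(23): -8≡18 → S
X(23)−M(12): 11 → L

RMZDMLULSL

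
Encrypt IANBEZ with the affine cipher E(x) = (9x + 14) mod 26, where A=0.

I(8): 9·8+14=86≡8 → I
A(0): 9·0+14=14 → O
N(13): 9·13+14=131≡1 → B
B(1): 9·1+14=23 → X
E(4): 9·4+14=50≡24 → Y
Z(25): 9·25+14=239≡5 → F

IOBXYF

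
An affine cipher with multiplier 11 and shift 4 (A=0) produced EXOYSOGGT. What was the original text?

The inverse of 11 mod 26 is 19, since 11·19=209≡1. Apply D(y)=19·(y−4) mod 26:
E(4): 19·(4−4)=0 → A
X(23): 19·(23−4)=361≡23 → X
O(14): 19·(14−4)=190≡8 → I
Y(24): 19·(24−4)=380≡16 → Q
S(18): 19·(18−4)=266≡6 → G
O(14): 19·(14−4)=190≡8 → I
G(6): 19·(6−4)=38≡12 → M
G(6): 19·(6−4)=38≡12 → M
T(19): 19·(19−4)=285≡25 → Z

AXIQGIMMZ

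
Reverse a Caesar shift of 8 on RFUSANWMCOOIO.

R(17): 17−8=9 → J
F(5): 5−8=-3≡23 → X
U(20): 20−8=12 → M
S(18): 18−8=10 → K
A(0): 0−8=-8≡18 → S
N(13): 13−8=5 → F
W(22): 22−8=14 → O
M(12): 12−8=4 → E
C(2): 2−8=-6≡20 → U
O(14): 14−8=6 → G
O(14): 14−8=6 → G
I(8): 8−8=0 → A
O(14): 14−8=6 → G

JXMKSFOEUGGAG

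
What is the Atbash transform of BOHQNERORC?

B(1) → Y(24)
O(14) → L(11)
H(7) → S(18)
Q(16) → J(9)
N(13) → M(12)
E(4) → V(21)
R(17) → I(8)
O(14) → L(11)
R(17) → I(8)
C(2) → X(23)

YLSJMVILIX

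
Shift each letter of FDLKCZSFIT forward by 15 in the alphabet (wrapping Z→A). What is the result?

USAZROHUXI

F(5): 5+15=20 → U
D(3): 3+15=18 → S
L(11): 11+15=26≡0 → A
K(10): 10+15=25 → Z
C(2): 2+15=17 → R
Z(25): 25+15=40≡14 → O
S(18): 18+15=33≡7 → H
F(5): 5+15=20 → U
I(8): 8+15=23 → X
T(19): 19+15=34≡8 → I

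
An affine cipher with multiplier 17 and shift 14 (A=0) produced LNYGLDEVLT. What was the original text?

The inverse of 17 mod 26 is 23, since 17·23=391≡1. Apply D(y)=23·(y−14) mod 26:
L(11): 23·(11−14)=-69≡9 → J
N(13): 23·(13−14)=-23≡3 → D
Y(24): 23·(24−14)=230≡22 → W
G(6): 23·(6−14)=-184≡24 → Y
L(11): 23·(11−14)=-69≡9 → J
D(3): 23·(3−14)=-253≡7 → H
E(4): 23·(4−14)=-230≡4 → E
V(21): 23·(21−14)=161≡5 → F
L(11): 23·(11−14)=-69≡9 → J
T(19): 23·(19−14)=115≡11 → L

JDWYJHEFJL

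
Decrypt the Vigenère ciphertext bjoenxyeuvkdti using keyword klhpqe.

Repeat the key across the ciphertext: klhpqeklhpqekl
b(1)−k(10): -9≡17 → r
j(9)−l(11): -2≡24 → y
o(14)−h(7): 7 → h
e(4)−p(15): -11≡15 → p
n(13)−q(16): -3≡23 → x
x(23)−e(4): 19 → t
y(24)−k(10): 14 → o
e(4)−l(11): -7≡19 → t
u(20)−h(7): 13 → n
v(21)−p(15): 6 → g
k(10)−q(16): -6≡20 → u
d(3)−e(4): -1≡25 → z
t(19)−k(10): 9 → j
i(8)−l(11): -3≡23 → x

ryhpxtotnguzjx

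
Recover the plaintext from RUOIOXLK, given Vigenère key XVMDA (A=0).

UZCFOAQY

Repeat the key across the ciphertext: XVMDAXVM
R(17)−X(23): -6≡20 → U
U(20)−V(21): -1≡25 → Z
O(14)−M(12): 2 → C
I(8)−D(3): 5 → F
O(14)−A(0): 14 → O
X(23)−X(23): 0 → A
L(11)−V(21): -10≡16 → Q
K(10)−M(12): -2≡24 → Y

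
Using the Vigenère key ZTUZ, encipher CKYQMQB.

BDSPLJV

Repeat the key across the message: ZTUZZTU
C(2)+Z(25): 27≡1 → B
K(10)+T(19): 29≡3 → D
Y(24)+U(20): 44≡18 → S
Q(16)+Z(25): 41≡15 → P
M(12)+Z(25): 37≡11 → L
Q(16)+T(19): 35≡9 → J
B(1)+U(20): 21 → V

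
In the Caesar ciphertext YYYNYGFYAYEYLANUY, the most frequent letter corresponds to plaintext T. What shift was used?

5

The most frequent ciphertext letter is Y (appears 8 times).
Y is position 24; T is position 19.
Shift = 5.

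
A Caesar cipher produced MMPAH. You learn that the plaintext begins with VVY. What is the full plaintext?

From the crib: M(12)−V(21)=-9≡17, so the shift is 17.
Subtract 17 from each ciphertext letter:
M(12): 12−17=-5≡21 → V
M(12): 12−17=-5≡21 → V
P(15): 15−17=-2≡24 → Y
A(0): 0−17=-17≡9 → J
H(7): 7−17=-10≡16 → Q

VVYJQ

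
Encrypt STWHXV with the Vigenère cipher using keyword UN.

MGQURI

Repeat the key across the message: UNUNUN
S(18)+U(20): 38≡12 → M
T(19)+N(13): 32≡6 → G
W(22)+U(20): 42≡16 → Q
H(7)+N(13): 20 → U
X(23)+U(20): 43≡17 → R
V(21)+N(13): 34≡8 → I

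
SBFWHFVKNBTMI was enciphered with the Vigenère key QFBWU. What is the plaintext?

CWEANPQJRHDHH

Repeat the key across the ciphertext: QFBWUQFBWUQFB
S(18)−Q(16): 2 → C
B(1)−F(5): -4≡22 → W
F(5)−B(1): 4 → E
W(22)−W(22): 0 → A
H(7)−U(20): -13≡13 → N
F(5)−Q(16): -11≡15 → P
V(21)−F(5): 16 → Q
K(10)−B(1): 9 → J
N(13)−W(22): -9≡17 → R
B(1)−U(20): -19≡7 → H
T(19)−Q(16): 3 → D
M(12)−F(5): 7 → H
I(8)−B(1): 7 → H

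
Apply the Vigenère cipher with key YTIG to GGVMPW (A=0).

Repeat the key across the message: YTIGYT
G(6)+Y(24): 30≡4 → E
G(6)+T(19): 25 → Z
V(21)+I(8): 29≡3 → D
M(12)+G(6): 18 → S
P(15)+Y(24): 39≡13 → N
W(22)+T(19): 41≡15 → P

EZDSNP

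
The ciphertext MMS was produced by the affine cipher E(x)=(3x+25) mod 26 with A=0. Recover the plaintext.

The inverse of 3 mod 26 is 9, since 3·9=27≡1. Apply D(y)=9·(y−25) mod 26:
M(12): 9·(12−25)=-117≡13 → N
M(12): 9·(12−25)=-117≡13 → N
S(18): 9·(18−25)=-63≡15 → P

NNP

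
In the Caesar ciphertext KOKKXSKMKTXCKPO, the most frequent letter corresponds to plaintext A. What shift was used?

10

The most frequent ciphertext letter is K (appears 6 times).
K is position 10; A is position 0.
Shift = 10.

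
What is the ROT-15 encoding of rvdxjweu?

gksmyltj

r(17): 17+15=32≡6 → g
v(21): 21+15=36≡10 → k
d(3): 3+15=18 → s
x(23): 23+15=38≡12 → m
j(9): 9+15=24 → y
w(22): 22+15=37≡11 → l
e(4): 4+15=19 → t
u(20): 20+15=35≡9 → j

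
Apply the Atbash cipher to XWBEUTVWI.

CDYVFGEDR

X(23) → C(2)
W(22) → D(3)
B(1) → Y(24)
E(4) → V(21)
U(20) → F(5)
T(19) → G(6)
V(21) → E(4)
W(22) → D(3)
I(8) → R(17)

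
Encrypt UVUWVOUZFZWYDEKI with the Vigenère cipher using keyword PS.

Repeat the key across the message: PSPSPSPSPSPSPSPS
U(20)+P(15): 35≡9 → J
V(21)+S(18): 39≡13 → N
U(20)+P(15): 35≡9 → J
W(22)+S(18): 40≡14 → O
V(21)+P(15): 36≡10 → K
O(14)+S(18): 32≡6 → G
U(20)+P(15): 35≡9 → J
Z(25)+S(18): 43≡17 → R
F(5)+P(15): 20 → U
Z(25)+S(18): 43≡17 → R
W(22)+P(15): 37≡11 → L
Y(24)+S(18): 42≡16 → Q
D(3)+P(15): 18 → S
E(4)+S(18): 22 → W
K(10)+P(15): 25 → Z
I(8)+S(18): 26≡0 → A

JNJOKGJRURLQSWZA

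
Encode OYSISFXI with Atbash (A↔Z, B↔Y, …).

LBHRHUCR

O(14) → L(11)
Y(24) → B(1)
S(18) → H(7)
I(8) → R(17)
S(18) → H(7)
F(5) → U(20)
X(23) → C(2)
I(8) → R(17)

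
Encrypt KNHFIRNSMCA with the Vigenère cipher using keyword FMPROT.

PZWWWKSEBTO

Repeat the key across the message: FMPROTFMPRO
K(10)+F(5): 15 → P
N(13)+M(12): 25 → Z
H(7)+P(15): 22 → W
F(5)+R(17): 22 → W
I(8)+O(14): 22 → W
R(17)+T(19): 36≡10 → K
N(13)+F(5): 18 → S
S(18)+M(12): 30≡4 → E
M(12)+P(15): 27≡1 → B
C(2)+R(17): 19 → T
A(0)+O(14): 14 → O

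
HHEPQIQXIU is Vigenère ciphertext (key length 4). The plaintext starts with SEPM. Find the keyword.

Subtract each crib letter from the matching ciphertext letter (mod 26):
H(7)−S(18)=-11≡15 → P
H(7)−E(4)=3 → D
E(4)−P(15)=-11≡15 → P
P(15)−M(12)=3 → D

PDPD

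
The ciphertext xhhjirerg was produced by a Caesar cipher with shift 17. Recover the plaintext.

gqqsranap

x(23): 23−17=6 → g
h(7): 7−17=-10≡16 → q
h(7): 7−17=-10≡16 → q
j(9): 9−17=-8≡18 → s
i(8): 8−17=-9≡17 → r
r(17): 17−17=0 → a
e(4): 4−17=-13≡13 → n
r(17): 17−17=0 → a
g(6): 6−17=-11≡15 → p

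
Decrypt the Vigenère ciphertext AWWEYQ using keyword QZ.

KXGFIR

Repeat the key across the ciphertext: QZQZQZ
A(0)−Q(16): -16≡10 → K
W(22)−Z(25): -3≡23 → X
W(22)−Q(16): 6 → G
E(4)−Z(25): -21≡5 → F
Y(24)−Q(16): 8 → I
Q(16)−Z(25): -9≡17 → R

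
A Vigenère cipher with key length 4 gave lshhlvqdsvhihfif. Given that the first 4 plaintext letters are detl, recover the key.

Subtract each crib letter from the matching ciphertext letter (mod 26):
l(11)−d(3)=8 → i
s(18)−e(4)=14 → o
h(7)−t(19)=-12≡14 → o
h(7)−l(11)=-4≡22 → w

ioow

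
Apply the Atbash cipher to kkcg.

ppxt

k(10) → p(15)
k(10) → p(15)
c(2) → x(23)
g(6) → t(19)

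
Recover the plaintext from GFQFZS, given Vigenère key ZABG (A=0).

HFPZAS

Repeat the key across the ciphertext: ZABGZA
G(6)−Z(25): -19≡7 → H
F(5)−A(0): 5 → F
Q(16)−B(1): 15 → P
F(5)−G(6): -1≡25 → Z
Z(25)−Z(25): 0 → A
S(18)−A(0): 18 → S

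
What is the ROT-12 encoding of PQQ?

P(15): 15+12=27≡1 → B
Q(16): 16+12=28≡2 → C
Q(16): 16+12=28≡2 → C

BCC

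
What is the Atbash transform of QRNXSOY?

Q(16) → J(9)
R(17) → I(8)
N(13) → M(12)
X(23) → C(2)
S(18) → H(7)
O(14) → L(11)
Y(24) → B(1)

JIMCHLB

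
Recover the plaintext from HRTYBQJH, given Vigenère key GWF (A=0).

Repeat the key across the ciphertext: GWFGWFGW
H(7)−G(6): 1 → B
R(17)−W(22): -5≡21 → V
T(19)−F(5): 14 → O
Y(24)−G(6): 18 → S
B(1)−W(22): -21≡5 → F
Q(16)−F(5): 11 → L
J(9)−G(6): 3 → D
H(7)−W(22): -15≡11 → L

BVOSFLDL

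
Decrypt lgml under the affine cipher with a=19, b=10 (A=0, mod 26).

The inverse of 19 mod 26 is 11, since 19·11=209≡1. Apply D(y)=11·(y−10) mod 26:
l(11): 11·(11−10)=11 → l
g(6): 11·(6−10)=-44≡8 → i
m(12): 11·(12−10)=22 → w
l(11): 11·(11−10)=11 → l

liwl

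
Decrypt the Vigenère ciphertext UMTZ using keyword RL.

Repeat the key across the ciphertext: RLRL
U(20)−R(17): 3 → D
M(12)−L(11): 1 → B
T(19)−R(17): 2 → C
Z(25)−L(11): 14 → O

DBCO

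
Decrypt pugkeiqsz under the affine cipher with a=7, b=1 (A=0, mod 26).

The inverse of 7 mod 26 is 15, since 7·15=105≡1. Apply D(y)=15·(y−1) mod 26:
p(15): 15·(15−1)=210≡2 → c
u(20): 15·(20−1)=285≡25 → z
g(6): 15·(6−1)=75≡23 → x
k(10): 15·(10−1)=135≡5 → f
e(4): 15·(4−1)=45≡19 → t
i(8): 15·(8−1)=105≡1 → b
q(16): 15·(16−1)=225≡17 → r
s(18): 15·(18−1)=255≡21 → v
z(25): 15·(25−1)=360≡22 → w

czxftbrvw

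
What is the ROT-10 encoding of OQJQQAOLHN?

O(14): 14+10=24 → Y
Q(16): 16+10=26≡0 → A
J(9): 9+10=19 → T
Q(16): 16+10=26≡0 → A
Q(16): 16+10=26≡0 → A
A(0): 0+10=10 → K
O(14): 14+10=24 → Y
L(11): 11+10=21 → V
H(7): 7+10=17 → R
N(13): 13+10=23 → X

YATAAKYVRX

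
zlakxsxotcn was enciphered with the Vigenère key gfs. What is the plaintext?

tgiesarjbwi

Repeat the key across the ciphertext: gfsgfsgfsgf
z(25)−g(6): 19 → t
l(11)−f(5): 6 → g
a(0)−s(18): -18≡8 → i
k(10)−g(6): 4 → e
x(23)−f(5): 18 → s
s(18)−s(18): 0 → a
x(23)−g(6): 17 → r
o(14)−f(5): 9 → j
t(19)−s(18): 1 → b
c(2)−g(6): -4≡22 → w
n(13)−f(5): 8 → i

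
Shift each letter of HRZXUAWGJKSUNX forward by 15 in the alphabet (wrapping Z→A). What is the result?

H(7): 7+15=22 → W
R(17): 17+15=32≡6 → G
Z(25): 25+15=40≡14 → O
X(23): 23+15=38≡12 → M
U(20): 20+15=35≡9 → J
A(0): 0+15=15 → P
W(22): 22+15=37≡11 → L
G(6): 6+15=21 → V
J(9): 9+15=24 → Y
K(10): 10+15=25 → Z
S(18): 18+15=33≡7 → H
U(20): 20+15=35≡9 → J
N(13): 13+15=28≡2 → C
X(23): 23+15=38≡12 → M

WGOMJPLVYZHJCM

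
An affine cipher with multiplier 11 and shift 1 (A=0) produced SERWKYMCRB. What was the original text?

The inverse of 11 mod 26 is 19, since 11·19=209≡1. Apply D(y)=19·(y−1) mod 26:
S(18): 19·(18−1)=323≡11 → L
E(4): 19·(4−1)=57≡5 → F
R(17): 19·(17−1)=304≡18 → S
W(22): 19·(22−1)=399≡9 → J
K(10): 19·(10−1)=171≡15 → P
Y(24): 19·(24−1)=437≡21 → V
M(12): 19·(12−1)=209≡1 → B
C(2): 19·(2−1)=19 → T
R(17): 19·(17−1)=304≡18 → S
B(1): 19·(1−1)=0 → A

LFSJPVBTSA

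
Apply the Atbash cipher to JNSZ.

QMHA

J(9) → Q(16)
N(13) → M(12)
S(18) → H(7)
Z(25) → A(0)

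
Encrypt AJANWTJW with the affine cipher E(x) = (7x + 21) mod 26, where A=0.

VGVITYGT

A(0): 7·0+21=21 → V
J(9): 7·9+21=84≡6 → G
A(0): 7·0+21=21 → V
N(13): 7·13+21=112≡8 → I
W(22): 7·22+21=175≡19 → T
T(19): 7·19+21=154≡24 → Y
J(9): 7·9+21=84≡6 → G
W(22): 7·22+21=175≡19 → T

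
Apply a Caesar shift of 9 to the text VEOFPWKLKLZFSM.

V(21): 21+9=30≡4 → E
E(4): 4+9=13 → N
O(14): 14+9=23 → X
F(5): 5+9=14 → O
P(15): 15+9=24 → Y
W(22): 22+9=31≡5 → F
K(10): 10+9=19 → T
L(11): 11+9=20 → U
K(10): 10+9=19 → T
L(11): 11+9=20 → U
Z(25): 25+9=34≡8 → I
F(5): 5+9=14 → O
S(18): 18+9=27≡1 → B
M(12): 12+9=21 → V

ENXOYFTUTUIOBV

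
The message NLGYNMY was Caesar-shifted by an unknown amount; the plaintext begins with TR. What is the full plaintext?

TRMETSE

From the crib: N(13)−T(19)=-6≡20, so the shift is 20.
Subtract 20 from each ciphertext letter:
N(13): 13−20=-7≡19 → T
L(11): 11−20=-9≡17 → R
G(6): 6−20=-14≡12 → M
Y(24): 24−20=4 → E
N(13): 13−20=-7≡19 → T
M(12): 12−20=-8≡18 → S
Y(24): 24−20=4 → E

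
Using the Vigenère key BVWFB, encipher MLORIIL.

NGKWJJG

Repeat the key across the message: BVWFBBV
M(12)+B(1): 13 → N
L(11)+V(21): 32≡6 → G
O(14)+W(22): 36≡10 → K
R(17)+F(5): 22 → W
I(8)+B(1): 9 → J
I(8)+B(1): 9 → J
L(11)+V(21): 32≡6 → G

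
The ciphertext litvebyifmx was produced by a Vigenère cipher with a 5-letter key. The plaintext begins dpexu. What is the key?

Subtract each crib letter from the matching ciphertext letter (mod 26):
l(11)−d(3)=8 → i
i(8)−p(15)=-7≡19 → t
t(19)−e(4)=15 → p
v(21)−x(23)=-2≡24 → y
e(4)−u(20)=-16≡10 → k

itpyk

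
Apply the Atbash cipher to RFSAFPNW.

IUHZUKMD

R(17) → I(8)
F(5) → U(20)
S(18) → H(7)
A(0) → Z(25)
F(5) → U(20)
P(15) → K(10)
N(13) → M(12)
W(22) → D(3)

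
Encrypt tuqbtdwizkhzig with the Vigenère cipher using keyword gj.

Repeat the key across the message: gjgjgjgjgjgjgj
t(19)+g(6): 25 → z
u(20)+j(9): 29≡3 → d
q(16)+g(6): 22 → w
b(1)+j(9): 10 → k
t(19)+g(6): 25 → z
d(3)+j(9): 12 → m
w(22)+g(6): 28≡2 → c
i(8)+j(9): 17 → r
z(25)+g(6): 31≡5 → f
k(10)+j(9): 19 → t
h(7)+g(6): 13 → n
z(25)+j(9): 34≡8 → i
i(8)+g(6): 14 → o
g(6)+j(9): 15 → p

zdwkzmcrftniop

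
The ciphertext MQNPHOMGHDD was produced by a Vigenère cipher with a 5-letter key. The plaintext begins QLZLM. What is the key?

Subtract each crib letter from the matching ciphertext letter (mod 26):
M(12)−Q(16)=-4≡22 → W
Q(16)−L(11)=5 → F
N(13)−Z(25)=-12≡14 → O
P(15)−L(11)=4 → E
H(7)−M(12)=-5≡21 → V

WFOEV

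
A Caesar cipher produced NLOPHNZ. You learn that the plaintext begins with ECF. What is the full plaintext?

ECFGYEQ

From the crib: N(13)−E(4)=9, so the shift is 9.
Subtract 9 from each ciphertext letter:
N(13): 13−9=4 → E
L(11): 11−9=2 → C
O(14): 14−9=5 → F
P(15): 15−9=6 → G
H(7): 7−9=-2≡24 → Y
N(13): 13−9=4 → E
Z(25): 25−9=16 → Q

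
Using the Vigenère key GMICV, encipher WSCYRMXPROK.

Repeat the key across the message: GMICVGMICVG
W(22)+G(6): 28≡2 → C
S(18)+M(12): 30≡4 → E
C(2)+I(8): 10 → K
Y(24)+C(2): 26≡0 → A
R(17)+V(21): 38≡12 → M
M(12)+G(6): 18 → S
X(23)+M(12): 35≡9 → J
P(15)+I(8): 23 → X
R(17)+C(2): 19 → T
O(14)+V(21): 35≡9 → J
K(10)+G(6): 16 → Q

CEKAMSJXTJQ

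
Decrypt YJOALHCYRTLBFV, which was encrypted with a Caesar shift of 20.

EPUGRNIEXZRHLB

Y(24): 24−20=4 → E
J(9): 9−20=-11≡15 → P
O(14): 14−20=-6≡20 → U
A(0): 0−20=-20≡6 → G
L(11): 11−20=-9≡17 → R
H(7): 7−20=-13≡13 → N
C(2): 2−20=-18≡8 → I
Y(24): 24−20=4 → E
R(17): 17−20=-3≡23 → X
T(19): 19−20=-1≡25 → Z
L(11): 11−20=-9≡17 → R
B(1): 1−20=-19≡7 → H
F(5): 5−20=-15≡11 → L
V(21): 21−20=1 → B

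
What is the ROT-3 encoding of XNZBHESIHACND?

X(23): 23+3=26≡0 → A
N(13): 13+3=16 → Q
Z(25): 25+3=28≡2 → C
B(1): 1+3=4 → E
H(7): 7+3=10 → K
E(4): 4+3=7 → H
S(18): 18+3=21 → V
I(8): 8+3=11 → L
H(7): 7+3=10 → K
A(0): 0+3=3 → D
C(2): 2+3=5 → F
N(13): 13+3=16 → Q
D(3): 3+3=6 → G

AQCEKHVLKDFQG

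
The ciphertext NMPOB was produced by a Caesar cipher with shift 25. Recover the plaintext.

N(13): 13−25=-12≡14 → O
M(12): 12−25=-13≡13 → N
P(15): 15−25=-10≡16 → Q
O(14): 14−25=-11≡15 → P
B(1): 1−25=-24≡2 → C

ONQPC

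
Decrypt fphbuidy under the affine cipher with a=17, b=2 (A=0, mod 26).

rnldyixm

The inverse of 17 mod 26 is 23, since 17·23=391≡1. Apply D(y)=23·(y−2) mod 26:
f(5): 23·(5−2)=69≡17 → r
p(15): 23·(15−2)=299≡13 → n
h(7): 23·(7−2)=115≡11 → l
b(1): 23·(1−2)=-23≡3 → d
u(20): 23·(20−2)=414≡24 → y
i(8): 23·(8−2)=138≡8 → i
d(3): 23·(3−2)=23 → x
y(24): 23·(24−2)=506≡12 → m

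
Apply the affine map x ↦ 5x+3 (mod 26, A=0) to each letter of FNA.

CQD

F(5): 5·5+3=28≡2 → C
N(13): 5·13+3=68≡16 → Q
A(0): 5·0+3=3 → D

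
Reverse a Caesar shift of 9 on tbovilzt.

ksfmzcqk

t(19): 19−9=10 → k
b(1): 1−9=-8≡18 → s
o(14): 14−9=5 → f
v(21): 21−9=12 → m
i(8): 8−9=-1≡25 → z
l(11): 11−9=2 → c
z(25): 25−9=16 → q
t(19): 19−9=10 → k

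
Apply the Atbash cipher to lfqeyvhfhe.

l(11) → o(14)
f(5) → u(20)
q(16) → j(9)
e(4) → v(21)
y(24) → b(1)
v(21) → e(4)
h(7) → s(18)
f(5) → u(20)
h(7) → s(18)
e(4) → v(21)

oujvbesusv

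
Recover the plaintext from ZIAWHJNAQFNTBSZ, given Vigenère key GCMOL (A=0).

Repeat the key across the ciphertext: GCMOLGCMOLGCMOL
Z(25)−G(6): 19 → T
I(8)−C(2): 6 → G
A(0)−M(12): -12≡14 → O
W(22)−O(14): 8 → I
H(7)−L(11): -4≡22 → W
J(9)−G(6): 3 → D
N(13)−C(2): 11 → L
A(0)−M(12): -12≡14 → O
Q(16)−O(14): 2 → C
F(5)−L(11): -6≡20 → U
N(13)−G(6): 7 → H
T(19)−C(2): 17 → R
B(1)−M(12): -11≡15 → P
S(18)−O(14): 4 → E
Z(25)−L(11): 14 → O

TGOIWDLOCUHRPEO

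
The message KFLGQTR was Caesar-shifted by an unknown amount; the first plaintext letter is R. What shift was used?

From the crib: K(10)−R(17)=-7≡19, so the shift is 19.

19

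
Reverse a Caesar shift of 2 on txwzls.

t(19): 19−2=17 → r
x(23): 23−2=21 → v
w(22): 22−2=20 → u
z(25): 25−2=23 → x
l(11): 11−2=9 → j
s(18): 18−2=16 → q

rvuxjq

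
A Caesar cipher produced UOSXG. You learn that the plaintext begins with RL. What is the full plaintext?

From the crib: U(20)−R(17)=3, so the shift is 3.
Subtract 3 from each ciphertext letter:
U(20): 20−3=17 → R
O(14): 14−3=11 → L
S(18): 18−3=15 → P
X(23): 23−3=20 → U
G(6): 6−3=3 → D

RLPUD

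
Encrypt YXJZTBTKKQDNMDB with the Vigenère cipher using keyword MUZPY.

Repeat the key across the message: MUZPYMUZPYMUZPY
Y(24)+M(12): 36≡10 → K
X(23)+U(20): 43≡17 → R
J(9)+Z(25): 34≡8 → I
Z(25)+P(15): 40≡14 → O
T(19)+Y(24): 43≡17 → R
B(1)+M(12): 13 → N
T(19)+U(20): 39≡13 → N
K(10)+Z(25): 35≡9 → J
K(10)+P(15): 25 → Z
Q(16)+Y(24): 40≡14 → O
D(3)+M(12): 15 → P
N(13)+U(20): 33≡7 → H
M(12)+Z(25): 37≡11 → L
D(3)+P(15): 18 → S
B(1)+Y(24): 25 → Z

KRIORNNJZOPHLSZ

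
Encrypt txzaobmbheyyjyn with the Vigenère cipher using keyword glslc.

zirlqhxtsgejbjp

Repeat the key across the message: glslcglslcglslc
t(19)+g(6): 25 → z
x(23)+l(11): 34≡8 → i
z(25)+s(18): 43≡17 → r
a(0)+l(11): 11 → l
o(14)+c(2): 16 → q
b(1)+g(6): 7 → h
m(12)+l(11): 23 → x
b(1)+s(18): 19 → t
h(7)+l(11): 18 → s
e(4)+c(2): 6 → g
y(24)+g(6): 30≡4 → e
y(24)+l(11): 35≡9 → j
j(9)+s(18): 27≡1 → b
y(24)+l(11): 35≡9 → j
n(13)+c(2): 15 → p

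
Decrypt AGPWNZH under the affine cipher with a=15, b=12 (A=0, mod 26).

The inverse of 15 mod 26 is 7, since 15·7=105≡1. Apply D(y)=7·(y−12) mod 26:
A(0): 7·(0−12)=-84≡20 → U
G(6): 7·(6−12)=-42≡10 → K
P(15): 7·(15−12)=21 → V
W(22): 7·(22−12)=70≡18 → S
N(13): 7·(13−12)=7 → H
Z(25): 7·(25−12)=91≡13 → N
H(7): 7·(7−12)=-35≡17 → R

UKVSHNR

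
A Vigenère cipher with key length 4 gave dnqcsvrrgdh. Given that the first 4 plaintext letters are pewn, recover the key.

Subtract each crib letter from the matching ciphertext letter (mod 26):
d(3)−p(15)=-12≡14 → o
n(13)−e(4)=9 → j
q(16)−w(22)=-6≡20 → u
c(2)−n(13)=-11≡15 → p

ojup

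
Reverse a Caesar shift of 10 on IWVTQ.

YMLJG

I(8): 8−10=-2≡24 → Y
W(22): 22−10=12 → M
V(21): 21−10=11 → L
T(19): 19−10=9 → J
Q(16): 16−10=6 → G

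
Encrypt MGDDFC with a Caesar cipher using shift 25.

M(12): 12+25=37≡11 → L
G(6): 6+25=31≡5 → F
D(3): 3+25=28≡2 → C
D(3): 3+25=28≡2 → C
F(5): 5+25=30≡4 → E
C(2): 2+25=27≡1 → B

LFCCEB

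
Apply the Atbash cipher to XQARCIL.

CJZIXRO

X(23) → C(2)
Q(16) → J(9)
A(0) → Z(25)
R(17) → I(8)
C(2) → X(23)
I(8) → R(17)
L(11) → O(14)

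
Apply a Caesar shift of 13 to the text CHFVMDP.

PUSIZQC

C(2): 2+13=15 → P
H(7): 7+13=20 → U
F(5): 5+13=18 → S
V(21): 21+13=34≡8 → I
M(12): 12+13=25 → Z
D(3): 3+13=16 → Q
P(15): 15+13=28≡2 → C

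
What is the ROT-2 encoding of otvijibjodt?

o(14): 14+2=16 → q
t(19): 19+2=21 → v
v(21): 21+2=23 → x
i(8): 8+2=10 → k
j(9): 9+2=11 → l
i(8): 8+2=10 → k
b(1): 1+2=3 → d
j(9): 9+2=11 → l
o(14): 14+2=16 → q
d(3): 3+2=5 → f
t(19): 19+2=21 → v

qvxklkdlqfv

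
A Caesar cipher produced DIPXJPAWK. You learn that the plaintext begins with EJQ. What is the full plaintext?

From the crib: D(3)−E(4)=-1≡25, so the shift is 25.
Subtract 25 from each ciphertext letter:
D(3): 3−25=-22≡4 → E
I(8): 8−25=-17≡9 → J
P(15): 15−25=-10≡16 → Q
X(23): 23−25=-2≡24 → Y
J(9): 9−25=-16≡10 → K
P(15): 15−25=-10≡16 → Q
A(0): 0−25=-25≡1 → B
W(22): 22−25=-3≡23 → X
K(10): 10−25=-15≡11 → L

EJQYKQBXL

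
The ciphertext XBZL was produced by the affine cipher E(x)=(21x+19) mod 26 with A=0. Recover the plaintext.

UOEM

The inverse of 21 mod 26 is 5, since 21·5=105≡1. Apply D(y)=5·(y−19) mod 26:
X(23): 5·(23−19)=20 → U
B(1): 5·(1−19)=-90≡14 → O
Z(25): 5·(25−19)=30≡4 → E
L(11): 5·(11−19)=-40≡12 → M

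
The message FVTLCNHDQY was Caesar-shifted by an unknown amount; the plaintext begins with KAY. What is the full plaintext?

From the crib: F(5)−K(10)=-5≡21, so the shift is 21.
Subtract 21 from each ciphertext letter:
F(5): 5−21=-16≡10 → K
V(21): 21−21=0 → A
T(19): 19−21=-2≡24 → Y
L(11): 11−21=-10≡16 → Q
C(2): 2−21=-19≡7 → H
N(13): 13−21=-8≡18 → S
H(7): 7−21=-14≡12 → M
D(3): 3−21=-18≡8 → I
Q(16): 16−21=-5≡21 → V
Y(24): 24−21=3 → D

KAYQHSMIVD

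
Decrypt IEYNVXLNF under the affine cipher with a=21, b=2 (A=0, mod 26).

EKGDRBTDP

The inverse of 21 mod 26 is 5, since 21·5=105≡1. Apply D(y)=5·(y−2) mod 26:
I(8): 5·(8−2)=30≡4 → E
E(4): 5·(4−2)=10 → K
Y(24): 5·(24−2)=110≡6 → G
N(13): 5·(13−2)=55≡3 → D
V(21): 5·(21−2)=95≡17 → R
X(23): 5·(23−2)=105≡1 → B
L(11): 5·(11−2)=45≡19 → T
N(13): 5·(13−2)=55≡3 → D
F(5): 5·(5−2)=15 → P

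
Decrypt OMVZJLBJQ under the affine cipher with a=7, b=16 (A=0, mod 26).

WSXFZDJZA

The inverse of 7 mod 26 is 15, since 7·15=105≡1. Apply D(y)=15·(y−16) mod 26:
O(14): 15·(14−16)=-30≡22 → W
M(12): 15·(12−16)=-60≡18 → S
V(21): 15·(21−16)=75≡23 → X
Z(25): 15·(25−16)=135≡5 → F
J(9): 15·(9−16)=-105≡25 → Z
L(11): 15·(11−16)=-75≡3 → D
B(1): 15·(1−16)=-225≡9 → J
J(9): 15·(9−16)=-105≡25 → Z
Q(16): 15·(16−16)=0 → A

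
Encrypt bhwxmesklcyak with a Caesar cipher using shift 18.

tzopewkcduqsc

b(1): 1+18=19 → t
h(7): 7+18=25 → z
w(22): 22+18=40≡14 → o
x(23): 23+18=41≡15 → p
m(12): 12+18=30≡4 → e
e(4): 4+18=22 → w
s(18): 18+18=36≡10 → k
k(10): 10+18=28≡2 → c
l(11): 11+18=29≡3 → d
c(2): 2+18=20 → u
y(24): 24+18=42≡16 → q
a(0): 0+18=18 → s
k(10): 10+18=28≡2 → c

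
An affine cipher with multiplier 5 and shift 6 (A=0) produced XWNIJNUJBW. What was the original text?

The inverse of 5 mod 26 is 21, since 5·21=105≡1. Apply D(y)=21·(y−6) mod 26:
X(23): 21·(23−6)=357≡19 → T
W(22): 21·(22−6)=336≡24 → Y
N(13): 21·(13−6)=147≡17 → R
I(8): 21·(8−6)=42≡16 → Q
J(9): 21·(9−6)=63≡11 → L
N(13): 21·(13−6)=147≡17 → R
U(20): 21·(20−6)=294≡8 → I
J(9): 21·(9−6)=63≡11 → L
B(1): 21·(1−6)=-105≡25 → Z
W(22): 21·(22−6)=336≡24 → Y

TYRQLRILZY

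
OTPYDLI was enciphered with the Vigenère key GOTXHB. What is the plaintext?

Repeat the key across the ciphertext: GOTXHBG
O(14)−G(6): 8 → I
T(19)−O(14): 5 → F
P(15)−T(19): -4≡22 → W
Y(24)−X(23): 1 → B
D(3)−H(7): -4≡22 → W
L(11)−B(1): 10 → K
I(8)−G(6): 2 → C

IFWBWKC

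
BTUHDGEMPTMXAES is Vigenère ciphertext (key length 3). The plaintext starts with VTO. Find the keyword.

GAG

Subtract each crib letter from the matching ciphertext letter (mod 26):
B(1)−V(21)=-20≡6 → G
T(19)−T(19)=0 → A
U(20)−O(14)=6 → G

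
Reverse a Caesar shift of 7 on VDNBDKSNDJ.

V(21): 21−7=14 → O
D(3): 3−7=-4≡22 → W
N(13): 13−7=6 → G
B(1): 1−7=-6≡20 → U
D(3): 3−7=-4≡22 → W
K(10): 10−7=3 → D
S(18): 18−7=11 → L
N(13): 13−7=6 → G
D(3): 3−7=-4≡22 → W
J(9): 9−7=2 → C

OWGUWDLGWC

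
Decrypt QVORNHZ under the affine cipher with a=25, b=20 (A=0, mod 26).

The inverse of 25 mod 26 is 25, since 25·25=625≡1. Apply D(y)=25·(y−20) mod 26:
Q(16): 25·(16−20)=-100≡4 → E
V(21): 25·(21−20)=25 → Z
O(14): 25·(14−20)=-150≡6 → G
R(17): 25·(17−20)=-75≡3 → D
N(13): 25·(13−20)=-175≡7 → H
H(7): 25·(7−20)=-325≡13 → N
Z(25): 25·(25−20)=125≡21 → V

EZGDHNV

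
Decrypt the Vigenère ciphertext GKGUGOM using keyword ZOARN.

HWGDTPY

Repeat the key across the ciphertext: ZOARNZO
G(6)−Z(25): -19≡7 → H
K(10)−O(14): -4≡22 → W
G(6)−A(0): 6 → G
U(20)−R(17): 3 → D
G(6)−N(13): -7≡19 → T
O(14)−Z(25): -11≡15 → P
M(12)−O(14): -2≡24 → Y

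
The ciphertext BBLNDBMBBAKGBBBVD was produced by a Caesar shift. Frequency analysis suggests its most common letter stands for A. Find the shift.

The most frequent ciphertext letter is B (appears 8 times).
B is position 1; A is position 0.
Shift = 1.

1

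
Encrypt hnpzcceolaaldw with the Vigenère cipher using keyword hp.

Repeat the key across the message: hphphphphphphp
h(7)+h(7): 14 → o
n(13)+p(15): 28≡2 → c
p(15)+h(7): 22 → w
z(25)+p(15): 40≡14 → o
c(2)+h(7): 9 → j
c(2)+p(15): 17 → r
e(4)+h(7): 11 → l
o(14)+p(15): 29≡3 → d
l(11)+h(7): 18 → s
a(0)+p(15): 15 → p
a(0)+h(7): 7 → h
l(11)+p(15): 26≡0 → a
d(3)+h(7): 10 → k
w(22)+p(15): 37≡11 → l

ocwojrldsphakl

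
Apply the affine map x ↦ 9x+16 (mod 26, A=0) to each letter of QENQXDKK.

Q(16): 9·16+16=160≡4 → E
E(4): 9·4+16=52≡0 → A
N(13): 9·13+16=133≡3 → D
Q(16): 9·16+16=160≡4 → E
X(23): 9·23+16=223≡15 → P
D(3): 9·3+16=43≡17 → R
K(10): 9·10+16=106≡2 → C
K(10): 9·10+16=106≡2 → C

EADEPRCC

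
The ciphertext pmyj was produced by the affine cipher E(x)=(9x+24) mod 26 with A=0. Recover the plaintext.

zqah

The inverse of 9 mod 26 is 3, since 9·3=27≡1. Apply D(y)=3·(y−24) mod 26:
p(15): 3·(15−24)=-27≡25 → z
m(12): 3·(12−24)=-36≡16 → q
y(24): 3·(24−24)=0 → a
j(9): 3·(9−24)=-45≡7 → h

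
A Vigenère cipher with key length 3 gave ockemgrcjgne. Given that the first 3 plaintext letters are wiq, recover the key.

Subtract each crib letter from the matching ciphertext letter (mod 26):
o(14)−w(22)=-8≡18 → s
c(2)−i(8)=-6≡20 → u
k(10)−q(16)=-6≡20 → u

suu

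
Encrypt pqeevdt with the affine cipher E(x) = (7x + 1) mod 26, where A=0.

p(15): 7·15+1=106≡2 → c
q(16): 7·16+1=113≡9 → j
e(4): 7·4+1=29≡3 → d
e(4): 7·4+1=29≡3 → d
v(21): 7·21+1=148≡18 → s
d(3): 7·3+1=22 → w
t(19): 7·19+1=134≡4 → e

cjddswe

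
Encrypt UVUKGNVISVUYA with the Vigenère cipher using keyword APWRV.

UKQBBNKEJQUNW

Repeat the key across the message: APWRVAPWRVAPW
U(20)+A(0): 20 → U
V(21)+P(15): 36≡10 → K
U(20)+W(22): 42≡16 → Q
K(10)+R(17): 27≡1 → B
G(6)+V(21): 27≡1 → B
N(13)+A(0): 13 → N
V(21)+P(15): 36≡10 → K
I(8)+W(22): 30≡4 → E
S(18)+R(17): 35≡9 → J
V(21)+V(21): 42≡16 → Q
U(20)+A(0): 20 → U
Y(24)+P(15): 39≡13 → N
A(0)+W(22): 22 → W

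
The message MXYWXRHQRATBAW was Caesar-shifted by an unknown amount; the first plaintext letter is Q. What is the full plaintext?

QBCABVLUVEXFEA

From the crib: M(12)−Q(16)=-4≡22, so the shift is 22.
Subtract 22 from each ciphertext letter:
M(12): 12−22=-10≡16 → Q
X(23): 23−22=1 → B
Y(24): 24−22=2 → C
W(22): 22−22=0 → A
X(23): 23−22=1 → B
R(17): 17−22=-5≡21 → V
H(7): 7−22=-15≡11 → L
Q(16): 16−22=-6≡20 → U
R(17): 17−22=-5≡21 → V
A(0): 0−22=-22≡4 → E
T(19): 19−22=-3≡23 → X
B(1): 1−22=-21≡5 → F
A(0): 0−22=-22≡4 → E
W(22): 22−22=0 → A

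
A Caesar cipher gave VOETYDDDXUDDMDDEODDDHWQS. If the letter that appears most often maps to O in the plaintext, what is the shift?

15

The most frequent ciphertext letter is D (appears 10 times).
D is position 3; O is position 14.
Shift = -11≡15.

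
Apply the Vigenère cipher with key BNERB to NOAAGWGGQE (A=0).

OBERHXTKHF

Repeat the key across the message: BNERBBNERB
N(13)+B(1): 14 → O
O(14)+N(13): 27≡1 → B
A(0)+E(4): 4 → E
A(0)+R(17): 17 → R
G(6)+B(1): 7 → H
W(22)+B(1): 23 → X
G(6)+N(13): 19 → T
G(6)+E(4): 10 → K
Q(16)+R(17): 33≡7 → H
E(4)+B(1): 5 → F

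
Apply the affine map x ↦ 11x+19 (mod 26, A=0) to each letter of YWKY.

XBZX

Y(24): 11·24+19=283≡23 → X
W(22): 11·22+19=261≡1 → B
K(10): 11·10+19=129≡25 → Z
Y(24): 11·24+19=283≡23 → X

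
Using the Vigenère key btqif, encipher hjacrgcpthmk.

icqkwhvfbmnd

Repeat the key across the message: btqifbtqifbt
h(7)+b(1): 8 → i
j(9)+t(19): 28≡2 → c
a(0)+q(16): 16 → q
c(2)+i(8): 10 → k
r(17)+f(5): 22 → w
g(6)+b(1): 7 → h
c(2)+t(19): 21 → v
p(15)+q(16): 31≡5 → f
t(19)+i(8): 27≡1 → b
h(7)+f(5): 12 → m
m(12)+b(1): 13 → n
k(10)+t(19): 29≡3 → d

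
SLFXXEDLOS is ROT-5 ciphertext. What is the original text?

S(18): 18−5=13 → N
L(11): 11−5=6 → G
F(5): 5−5=0 → A
X(23): 23−5=18 → S
X(23): 23−5=18 → S
E(4): 4−5=-1≡25 → Z
D(3): 3−5=-2≡24 → Y
L(11): 11−5=6 → G
O(14): 14−5=9 → J
S(18): 18−5=13 → N

NGASSZYGJN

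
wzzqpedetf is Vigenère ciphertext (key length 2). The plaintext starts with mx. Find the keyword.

Subtract each crib letter from the matching ciphertext letter (mod 26):
w(22)−m(12)=10 → k
z(25)−x(23)=2 → c

kc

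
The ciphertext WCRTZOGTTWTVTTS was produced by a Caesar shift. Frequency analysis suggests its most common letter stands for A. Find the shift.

19

The most frequent ciphertext letter is T (appears 6 times).
T is position 19; A is position 0.
Shift = 19.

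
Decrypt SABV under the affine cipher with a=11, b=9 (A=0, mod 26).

PLEU

The inverse of 11 mod 26 is 19, since 11·19=209≡1. Apply D(y)=19·(y−9) mod 26:
S(18): 19·(18−9)=171≡15 → P
A(0): 19·(0−9)=-171≡11 → L
B(1): 19·(1−9)=-152≡4 → E
V(21): 19·(21−9)=228≡20 → U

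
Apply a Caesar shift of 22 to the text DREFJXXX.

ZNABFTTT

D(3): 3+22=25 → Z
R(17): 17+22=39≡13 → N
E(4): 4+22=26≡0 → A
F(5): 5+22=27≡1 → B
J(9): 9+22=31≡5 → F
X(23): 23+22=45≡19 → T
X(23): 23+22=45≡19 → T
X(23): 23+22=45≡19 → T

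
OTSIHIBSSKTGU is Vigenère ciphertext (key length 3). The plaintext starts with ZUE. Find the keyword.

Subtract each crib letter from the matching ciphertext letter (mod 26):
O(14)−Z(25)=-11≡15 → P
T(19)−U(20)=-1≡25 → Z
S(18)−E(4)=14 → O

PZO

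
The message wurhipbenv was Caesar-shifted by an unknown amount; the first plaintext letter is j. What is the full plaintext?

jheuvcorai

From the crib: w(22)−j(9)=13, so the shift is 13.
Subtract 13 from each ciphertext letter:
w(22): 22−13=9 → j
u(20): 20−13=7 → h
r(17): 17−13=4 → e
h(7): 7−13=-6≡20 → u
i(8): 8−13=-5≡21 → v
p(15): 15−13=2 → c
b(1): 1−13=-12≡14 → o
e(4): 4−13=-9≡17 → r
n(13): 13−13=0 → a
v(21): 21−13=8 → i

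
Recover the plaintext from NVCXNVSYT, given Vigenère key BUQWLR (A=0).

MBMBCERED

Repeat the key across the ciphertext: BUQWLRBUQ
N(13)−B(1): 12 → M
V(21)−U(20): 1 → B
C(2)−Q(16): -14≡12 → M
X(23)−W(22): 1 → B
N(13)−L(11): 2 → C
V(21)−R(17): 4 → E
S(18)−B(1): 17 → R
Y(24)−U(20): 4 → E
T(19)−Q(16): 3 → D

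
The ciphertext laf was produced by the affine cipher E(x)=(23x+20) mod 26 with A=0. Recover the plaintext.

The inverse of 23 mod 26 is 17, since 23·17=391≡1. Apply D(y)=17·(y−20) mod 26:
l(11): 17·(11−20)=-153≡3 → d
a(0): 17·(0−20)=-340≡24 → y
f(5): 17·(5−20)=-255≡5 → f

dyf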